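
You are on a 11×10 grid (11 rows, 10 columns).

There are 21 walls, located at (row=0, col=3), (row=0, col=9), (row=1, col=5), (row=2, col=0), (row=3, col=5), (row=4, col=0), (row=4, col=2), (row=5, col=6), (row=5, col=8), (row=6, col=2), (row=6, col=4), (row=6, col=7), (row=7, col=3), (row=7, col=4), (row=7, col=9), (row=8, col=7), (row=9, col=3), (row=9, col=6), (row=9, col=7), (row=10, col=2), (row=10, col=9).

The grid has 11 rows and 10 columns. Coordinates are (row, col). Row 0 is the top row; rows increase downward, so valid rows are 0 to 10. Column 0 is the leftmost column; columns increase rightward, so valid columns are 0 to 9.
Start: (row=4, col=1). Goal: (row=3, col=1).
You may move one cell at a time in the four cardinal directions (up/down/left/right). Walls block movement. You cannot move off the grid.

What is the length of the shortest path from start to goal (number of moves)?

BFS from (row=4, col=1) until reaching (row=3, col=1):
  Distance 0: (row=4, col=1)
  Distance 1: (row=3, col=1), (row=5, col=1)  <- goal reached here
One shortest path (1 moves): (row=4, col=1) -> (row=3, col=1)

Answer: Shortest path length: 1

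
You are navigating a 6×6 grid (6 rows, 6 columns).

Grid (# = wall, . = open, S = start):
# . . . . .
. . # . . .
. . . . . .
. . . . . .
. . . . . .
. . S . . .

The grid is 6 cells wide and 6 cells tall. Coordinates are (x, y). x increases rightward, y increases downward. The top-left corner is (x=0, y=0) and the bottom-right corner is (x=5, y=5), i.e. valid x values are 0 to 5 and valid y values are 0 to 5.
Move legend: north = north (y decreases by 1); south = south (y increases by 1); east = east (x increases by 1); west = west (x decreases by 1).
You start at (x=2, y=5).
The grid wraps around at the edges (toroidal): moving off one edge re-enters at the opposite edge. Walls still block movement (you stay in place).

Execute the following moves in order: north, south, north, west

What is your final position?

Start: (x=2, y=5)
  north (north): (x=2, y=5) -> (x=2, y=4)
  south (south): (x=2, y=4) -> (x=2, y=5)
  north (north): (x=2, y=5) -> (x=2, y=4)
  west (west): (x=2, y=4) -> (x=1, y=4)
Final: (x=1, y=4)

Answer: Final position: (x=1, y=4)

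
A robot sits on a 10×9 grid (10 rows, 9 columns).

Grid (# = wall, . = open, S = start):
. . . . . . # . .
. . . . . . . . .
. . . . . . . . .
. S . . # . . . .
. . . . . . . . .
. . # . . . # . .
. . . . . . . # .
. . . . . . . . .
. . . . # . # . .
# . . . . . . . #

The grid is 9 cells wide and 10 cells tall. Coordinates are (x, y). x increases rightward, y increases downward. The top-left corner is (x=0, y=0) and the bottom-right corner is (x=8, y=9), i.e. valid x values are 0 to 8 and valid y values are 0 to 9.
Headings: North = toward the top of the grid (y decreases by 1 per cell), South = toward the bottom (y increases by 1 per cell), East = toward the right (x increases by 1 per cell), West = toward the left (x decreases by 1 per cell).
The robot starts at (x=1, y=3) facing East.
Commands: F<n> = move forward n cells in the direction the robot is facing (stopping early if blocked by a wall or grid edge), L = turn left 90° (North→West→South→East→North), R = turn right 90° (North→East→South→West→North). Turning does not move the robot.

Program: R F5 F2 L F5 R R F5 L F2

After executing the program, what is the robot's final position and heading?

Answer: Final position: (x=1, y=9), facing South

Derivation:
Start: (x=1, y=3), facing East
  R: turn right, now facing South
  F5: move forward 5, now at (x=1, y=8)
  F2: move forward 1/2 (blocked), now at (x=1, y=9)
  L: turn left, now facing East
  F5: move forward 5, now at (x=6, y=9)
  R: turn right, now facing South
  R: turn right, now facing West
  F5: move forward 5, now at (x=1, y=9)
  L: turn left, now facing South
  F2: move forward 0/2 (blocked), now at (x=1, y=9)
Final: (x=1, y=9), facing South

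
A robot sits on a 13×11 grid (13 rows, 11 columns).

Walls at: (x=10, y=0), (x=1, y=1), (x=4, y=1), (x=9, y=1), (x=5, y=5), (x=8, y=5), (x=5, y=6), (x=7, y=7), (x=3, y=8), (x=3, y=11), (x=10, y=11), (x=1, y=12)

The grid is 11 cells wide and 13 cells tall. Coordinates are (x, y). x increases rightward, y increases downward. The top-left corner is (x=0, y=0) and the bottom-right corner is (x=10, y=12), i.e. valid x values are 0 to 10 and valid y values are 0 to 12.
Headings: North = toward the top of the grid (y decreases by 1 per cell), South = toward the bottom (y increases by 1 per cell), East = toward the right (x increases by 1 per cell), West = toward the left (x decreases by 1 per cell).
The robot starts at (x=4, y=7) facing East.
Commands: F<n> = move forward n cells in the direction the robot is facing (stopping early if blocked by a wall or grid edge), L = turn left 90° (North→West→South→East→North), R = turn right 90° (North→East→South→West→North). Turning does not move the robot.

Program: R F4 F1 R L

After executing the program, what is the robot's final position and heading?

Start: (x=4, y=7), facing East
  R: turn right, now facing South
  F4: move forward 4, now at (x=4, y=11)
  F1: move forward 1, now at (x=4, y=12)
  R: turn right, now facing West
  L: turn left, now facing South
Final: (x=4, y=12), facing South

Answer: Final position: (x=4, y=12), facing South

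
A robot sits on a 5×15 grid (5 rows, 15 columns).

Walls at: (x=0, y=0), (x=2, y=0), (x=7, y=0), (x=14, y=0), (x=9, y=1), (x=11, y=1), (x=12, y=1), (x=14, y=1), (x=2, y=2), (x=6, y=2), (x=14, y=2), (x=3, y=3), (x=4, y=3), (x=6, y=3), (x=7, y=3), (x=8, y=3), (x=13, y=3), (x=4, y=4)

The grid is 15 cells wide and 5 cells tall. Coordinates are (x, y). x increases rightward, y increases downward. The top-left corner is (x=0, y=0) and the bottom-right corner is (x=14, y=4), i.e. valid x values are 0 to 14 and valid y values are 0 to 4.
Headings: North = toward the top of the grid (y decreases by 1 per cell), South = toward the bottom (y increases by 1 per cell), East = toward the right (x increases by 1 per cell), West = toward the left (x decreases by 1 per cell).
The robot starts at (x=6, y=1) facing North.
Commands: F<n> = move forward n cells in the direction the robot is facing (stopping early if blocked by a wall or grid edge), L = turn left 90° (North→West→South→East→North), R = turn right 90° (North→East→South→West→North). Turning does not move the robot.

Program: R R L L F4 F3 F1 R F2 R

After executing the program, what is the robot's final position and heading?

Answer: Final position: (x=6, y=0), facing South

Derivation:
Start: (x=6, y=1), facing North
  R: turn right, now facing East
  R: turn right, now facing South
  L: turn left, now facing East
  L: turn left, now facing North
  F4: move forward 1/4 (blocked), now at (x=6, y=0)
  F3: move forward 0/3 (blocked), now at (x=6, y=0)
  F1: move forward 0/1 (blocked), now at (x=6, y=0)
  R: turn right, now facing East
  F2: move forward 0/2 (blocked), now at (x=6, y=0)
  R: turn right, now facing South
Final: (x=6, y=0), facing South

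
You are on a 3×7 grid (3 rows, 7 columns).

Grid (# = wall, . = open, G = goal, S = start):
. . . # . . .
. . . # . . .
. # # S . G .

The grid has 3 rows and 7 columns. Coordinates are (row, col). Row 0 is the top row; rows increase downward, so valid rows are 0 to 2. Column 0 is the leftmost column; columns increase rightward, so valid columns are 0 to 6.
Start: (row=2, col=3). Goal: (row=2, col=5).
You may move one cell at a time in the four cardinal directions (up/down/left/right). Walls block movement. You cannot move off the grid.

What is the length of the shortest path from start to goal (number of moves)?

BFS from (row=2, col=3) until reaching (row=2, col=5):
  Distance 0: (row=2, col=3)
  Distance 1: (row=2, col=4)
  Distance 2: (row=1, col=4), (row=2, col=5)  <- goal reached here
One shortest path (2 moves): (row=2, col=3) -> (row=2, col=4) -> (row=2, col=5)

Answer: Shortest path length: 2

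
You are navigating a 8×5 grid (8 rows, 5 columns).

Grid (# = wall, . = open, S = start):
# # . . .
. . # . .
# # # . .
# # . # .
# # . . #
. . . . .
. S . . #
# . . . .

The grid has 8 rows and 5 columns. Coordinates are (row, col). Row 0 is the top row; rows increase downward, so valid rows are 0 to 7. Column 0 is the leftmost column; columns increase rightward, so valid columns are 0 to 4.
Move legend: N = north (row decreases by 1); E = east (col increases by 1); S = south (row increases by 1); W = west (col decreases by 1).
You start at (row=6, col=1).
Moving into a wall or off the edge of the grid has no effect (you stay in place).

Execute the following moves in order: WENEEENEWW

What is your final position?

Answer: Final position: (row=5, col=2)

Derivation:
Start: (row=6, col=1)
  W (west): (row=6, col=1) -> (row=6, col=0)
  E (east): (row=6, col=0) -> (row=6, col=1)
  N (north): (row=6, col=1) -> (row=5, col=1)
  E (east): (row=5, col=1) -> (row=5, col=2)
  E (east): (row=5, col=2) -> (row=5, col=3)
  E (east): (row=5, col=3) -> (row=5, col=4)
  N (north): blocked, stay at (row=5, col=4)
  E (east): blocked, stay at (row=5, col=4)
  W (west): (row=5, col=4) -> (row=5, col=3)
  W (west): (row=5, col=3) -> (row=5, col=2)
Final: (row=5, col=2)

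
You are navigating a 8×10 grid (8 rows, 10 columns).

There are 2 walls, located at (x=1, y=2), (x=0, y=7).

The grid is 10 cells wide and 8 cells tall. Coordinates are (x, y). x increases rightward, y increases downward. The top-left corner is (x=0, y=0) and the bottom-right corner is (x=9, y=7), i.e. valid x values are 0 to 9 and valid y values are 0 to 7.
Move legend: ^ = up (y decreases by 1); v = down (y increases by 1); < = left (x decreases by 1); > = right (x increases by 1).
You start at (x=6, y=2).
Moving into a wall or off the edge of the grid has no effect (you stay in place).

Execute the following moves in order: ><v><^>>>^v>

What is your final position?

Start: (x=6, y=2)
  > (right): (x=6, y=2) -> (x=7, y=2)
  < (left): (x=7, y=2) -> (x=6, y=2)
  v (down): (x=6, y=2) -> (x=6, y=3)
  > (right): (x=6, y=3) -> (x=7, y=3)
  < (left): (x=7, y=3) -> (x=6, y=3)
  ^ (up): (x=6, y=3) -> (x=6, y=2)
  > (right): (x=6, y=2) -> (x=7, y=2)
  > (right): (x=7, y=2) -> (x=8, y=2)
  > (right): (x=8, y=2) -> (x=9, y=2)
  ^ (up): (x=9, y=2) -> (x=9, y=1)
  v (down): (x=9, y=1) -> (x=9, y=2)
  > (right): blocked, stay at (x=9, y=2)
Final: (x=9, y=2)

Answer: Final position: (x=9, y=2)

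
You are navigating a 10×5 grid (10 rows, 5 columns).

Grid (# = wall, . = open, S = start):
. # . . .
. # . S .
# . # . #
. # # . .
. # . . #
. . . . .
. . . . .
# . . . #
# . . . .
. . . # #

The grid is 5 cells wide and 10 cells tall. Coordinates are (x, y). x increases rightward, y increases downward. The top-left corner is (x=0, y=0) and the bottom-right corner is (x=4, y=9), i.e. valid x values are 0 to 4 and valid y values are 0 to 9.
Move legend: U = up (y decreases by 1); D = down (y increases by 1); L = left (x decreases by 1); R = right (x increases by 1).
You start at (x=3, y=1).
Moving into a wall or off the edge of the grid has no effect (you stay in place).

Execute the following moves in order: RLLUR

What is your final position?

Start: (x=3, y=1)
  R (right): (x=3, y=1) -> (x=4, y=1)
  L (left): (x=4, y=1) -> (x=3, y=1)
  L (left): (x=3, y=1) -> (x=2, y=1)
  U (up): (x=2, y=1) -> (x=2, y=0)
  R (right): (x=2, y=0) -> (x=3, y=0)
Final: (x=3, y=0)

Answer: Final position: (x=3, y=0)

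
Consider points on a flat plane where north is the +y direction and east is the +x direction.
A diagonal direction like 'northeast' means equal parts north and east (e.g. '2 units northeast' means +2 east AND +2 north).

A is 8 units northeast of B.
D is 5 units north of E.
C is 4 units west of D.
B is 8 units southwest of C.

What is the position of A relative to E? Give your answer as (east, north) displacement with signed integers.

Answer: A is at (east=-4, north=5) relative to E.

Derivation:
Place E at the origin (east=0, north=0).
  D is 5 units north of E: delta (east=+0, north=+5); D at (east=0, north=5).
  C is 4 units west of D: delta (east=-4, north=+0); C at (east=-4, north=5).
  B is 8 units southwest of C: delta (east=-8, north=-8); B at (east=-12, north=-3).
  A is 8 units northeast of B: delta (east=+8, north=+8); A at (east=-4, north=5).
Therefore A relative to E: (east=-4, north=5).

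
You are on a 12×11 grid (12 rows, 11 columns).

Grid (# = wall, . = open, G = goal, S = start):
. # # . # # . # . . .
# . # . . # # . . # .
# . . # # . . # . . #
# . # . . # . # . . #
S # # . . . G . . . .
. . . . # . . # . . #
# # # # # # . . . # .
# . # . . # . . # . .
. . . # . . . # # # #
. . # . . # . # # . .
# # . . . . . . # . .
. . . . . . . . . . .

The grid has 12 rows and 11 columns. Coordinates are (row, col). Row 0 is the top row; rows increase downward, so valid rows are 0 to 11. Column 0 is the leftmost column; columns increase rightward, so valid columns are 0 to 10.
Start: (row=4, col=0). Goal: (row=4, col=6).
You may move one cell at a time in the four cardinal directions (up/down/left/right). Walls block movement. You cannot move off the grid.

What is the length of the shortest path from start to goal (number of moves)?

BFS from (row=4, col=0) until reaching (row=4, col=6):
  Distance 0: (row=4, col=0)
  Distance 1: (row=5, col=0)
  Distance 2: (row=5, col=1)
  Distance 3: (row=5, col=2)
  Distance 4: (row=5, col=3)
  Distance 5: (row=4, col=3)
  Distance 6: (row=3, col=3), (row=4, col=4)
  Distance 7: (row=3, col=4), (row=4, col=5)
  Distance 8: (row=4, col=6), (row=5, col=5)  <- goal reached here
One shortest path (8 moves): (row=4, col=0) -> (row=5, col=0) -> (row=5, col=1) -> (row=5, col=2) -> (row=5, col=3) -> (row=4, col=3) -> (row=4, col=4) -> (row=4, col=5) -> (row=4, col=6)

Answer: Shortest path length: 8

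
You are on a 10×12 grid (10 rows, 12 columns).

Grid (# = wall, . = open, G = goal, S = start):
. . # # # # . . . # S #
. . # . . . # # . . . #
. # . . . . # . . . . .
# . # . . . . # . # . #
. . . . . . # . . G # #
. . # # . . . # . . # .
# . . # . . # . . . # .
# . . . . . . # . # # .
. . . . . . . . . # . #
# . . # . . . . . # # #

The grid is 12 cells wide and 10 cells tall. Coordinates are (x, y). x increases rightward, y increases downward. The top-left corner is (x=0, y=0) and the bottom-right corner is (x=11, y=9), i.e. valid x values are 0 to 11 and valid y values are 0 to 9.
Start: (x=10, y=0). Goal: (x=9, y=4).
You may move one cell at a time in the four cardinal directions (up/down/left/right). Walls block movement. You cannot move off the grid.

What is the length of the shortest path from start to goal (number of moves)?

BFS from (x=10, y=0) until reaching (x=9, y=4):
  Distance 0: (x=10, y=0)
  Distance 1: (x=10, y=1)
  Distance 2: (x=9, y=1), (x=10, y=2)
  Distance 3: (x=8, y=1), (x=9, y=2), (x=11, y=2), (x=10, y=3)
  Distance 4: (x=8, y=0), (x=8, y=2)
  Distance 5: (x=7, y=0), (x=7, y=2), (x=8, y=3)
  Distance 6: (x=6, y=0), (x=8, y=4)
  Distance 7: (x=7, y=4), (x=9, y=4), (x=8, y=5)  <- goal reached here
One shortest path (7 moves): (x=10, y=0) -> (x=10, y=1) -> (x=9, y=1) -> (x=8, y=1) -> (x=8, y=2) -> (x=8, y=3) -> (x=8, y=4) -> (x=9, y=4)

Answer: Shortest path length: 7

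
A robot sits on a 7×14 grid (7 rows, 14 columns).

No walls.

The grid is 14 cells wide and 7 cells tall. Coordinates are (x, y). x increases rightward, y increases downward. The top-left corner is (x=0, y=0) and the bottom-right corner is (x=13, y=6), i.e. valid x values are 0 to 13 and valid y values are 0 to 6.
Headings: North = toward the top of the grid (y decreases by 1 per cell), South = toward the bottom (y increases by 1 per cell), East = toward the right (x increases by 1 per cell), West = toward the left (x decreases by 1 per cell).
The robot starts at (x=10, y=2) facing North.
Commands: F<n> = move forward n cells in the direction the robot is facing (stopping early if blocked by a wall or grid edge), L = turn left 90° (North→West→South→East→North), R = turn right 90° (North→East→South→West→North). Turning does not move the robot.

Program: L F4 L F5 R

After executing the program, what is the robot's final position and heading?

Answer: Final position: (x=6, y=6), facing West

Derivation:
Start: (x=10, y=2), facing North
  L: turn left, now facing West
  F4: move forward 4, now at (x=6, y=2)
  L: turn left, now facing South
  F5: move forward 4/5 (blocked), now at (x=6, y=6)
  R: turn right, now facing West
Final: (x=6, y=6), facing West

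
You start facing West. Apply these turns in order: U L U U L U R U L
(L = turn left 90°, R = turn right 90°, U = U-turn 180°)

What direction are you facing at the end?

Start: West
  U (U-turn (180°)) -> East
  L (left (90° counter-clockwise)) -> North
  U (U-turn (180°)) -> South
  U (U-turn (180°)) -> North
  L (left (90° counter-clockwise)) -> West
  U (U-turn (180°)) -> East
  R (right (90° clockwise)) -> South
  U (U-turn (180°)) -> North
  L (left (90° counter-clockwise)) -> West
Final: West

Answer: Final heading: West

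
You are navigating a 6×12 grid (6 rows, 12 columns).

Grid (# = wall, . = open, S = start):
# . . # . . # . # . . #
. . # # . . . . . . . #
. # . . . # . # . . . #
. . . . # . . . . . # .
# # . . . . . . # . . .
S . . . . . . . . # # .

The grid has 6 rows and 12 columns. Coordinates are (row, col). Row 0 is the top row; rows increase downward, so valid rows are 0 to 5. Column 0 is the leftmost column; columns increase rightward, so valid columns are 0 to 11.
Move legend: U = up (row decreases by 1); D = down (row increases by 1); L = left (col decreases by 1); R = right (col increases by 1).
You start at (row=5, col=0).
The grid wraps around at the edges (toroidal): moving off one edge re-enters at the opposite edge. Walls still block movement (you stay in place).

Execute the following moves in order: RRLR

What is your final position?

Answer: Final position: (row=5, col=2)

Derivation:
Start: (row=5, col=0)
  R (right): (row=5, col=0) -> (row=5, col=1)
  R (right): (row=5, col=1) -> (row=5, col=2)
  L (left): (row=5, col=2) -> (row=5, col=1)
  R (right): (row=5, col=1) -> (row=5, col=2)
Final: (row=5, col=2)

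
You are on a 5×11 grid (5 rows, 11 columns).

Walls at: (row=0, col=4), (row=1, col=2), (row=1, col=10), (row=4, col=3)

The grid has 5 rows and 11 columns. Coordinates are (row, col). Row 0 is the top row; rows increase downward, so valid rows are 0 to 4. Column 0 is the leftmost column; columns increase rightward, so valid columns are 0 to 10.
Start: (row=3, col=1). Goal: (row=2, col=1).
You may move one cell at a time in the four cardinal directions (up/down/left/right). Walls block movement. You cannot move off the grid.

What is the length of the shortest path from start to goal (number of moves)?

BFS from (row=3, col=1) until reaching (row=2, col=1):
  Distance 0: (row=3, col=1)
  Distance 1: (row=2, col=1), (row=3, col=0), (row=3, col=2), (row=4, col=1)  <- goal reached here
One shortest path (1 moves): (row=3, col=1) -> (row=2, col=1)

Answer: Shortest path length: 1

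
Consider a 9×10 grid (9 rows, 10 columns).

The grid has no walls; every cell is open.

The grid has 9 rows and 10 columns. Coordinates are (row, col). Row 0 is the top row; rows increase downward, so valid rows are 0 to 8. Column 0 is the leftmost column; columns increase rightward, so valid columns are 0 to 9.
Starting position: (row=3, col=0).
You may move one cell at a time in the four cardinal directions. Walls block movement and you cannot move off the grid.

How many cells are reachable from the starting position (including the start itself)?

BFS flood-fill from (row=3, col=0):
  Distance 0: (row=3, col=0)
  Distance 1: (row=2, col=0), (row=3, col=1), (row=4, col=0)
  Distance 2: (row=1, col=0), (row=2, col=1), (row=3, col=2), (row=4, col=1), (row=5, col=0)
  Distance 3: (row=0, col=0), (row=1, col=1), (row=2, col=2), (row=3, col=3), (row=4, col=2), (row=5, col=1), (row=6, col=0)
  Distance 4: (row=0, col=1), (row=1, col=2), (row=2, col=3), (row=3, col=4), (row=4, col=3), (row=5, col=2), (row=6, col=1), (row=7, col=0)
  Distance 5: (row=0, col=2), (row=1, col=3), (row=2, col=4), (row=3, col=5), (row=4, col=4), (row=5, col=3), (row=6, col=2), (row=7, col=1), (row=8, col=0)
  Distance 6: (row=0, col=3), (row=1, col=4), (row=2, col=5), (row=3, col=6), (row=4, col=5), (row=5, col=4), (row=6, col=3), (row=7, col=2), (row=8, col=1)
  Distance 7: (row=0, col=4), (row=1, col=5), (row=2, col=6), (row=3, col=7), (row=4, col=6), (row=5, col=5), (row=6, col=4), (row=7, col=3), (row=8, col=2)
  Distance 8: (row=0, col=5), (row=1, col=6), (row=2, col=7), (row=3, col=8), (row=4, col=7), (row=5, col=6), (row=6, col=5), (row=7, col=4), (row=8, col=3)
  Distance 9: (row=0, col=6), (row=1, col=7), (row=2, col=8), (row=3, col=9), (row=4, col=8), (row=5, col=7), (row=6, col=6), (row=7, col=5), (row=8, col=4)
  Distance 10: (row=0, col=7), (row=1, col=8), (row=2, col=9), (row=4, col=9), (row=5, col=8), (row=6, col=7), (row=7, col=6), (row=8, col=5)
  Distance 11: (row=0, col=8), (row=1, col=9), (row=5, col=9), (row=6, col=8), (row=7, col=7), (row=8, col=6)
  Distance 12: (row=0, col=9), (row=6, col=9), (row=7, col=8), (row=8, col=7)
  Distance 13: (row=7, col=9), (row=8, col=8)
  Distance 14: (row=8, col=9)
Total reachable: 90 (grid has 90 open cells total)

Answer: Reachable cells: 90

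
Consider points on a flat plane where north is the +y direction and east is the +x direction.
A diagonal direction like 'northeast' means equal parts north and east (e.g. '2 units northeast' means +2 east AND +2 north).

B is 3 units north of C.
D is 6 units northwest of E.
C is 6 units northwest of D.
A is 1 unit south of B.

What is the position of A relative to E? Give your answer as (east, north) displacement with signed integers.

Place E at the origin (east=0, north=0).
  D is 6 units northwest of E: delta (east=-6, north=+6); D at (east=-6, north=6).
  C is 6 units northwest of D: delta (east=-6, north=+6); C at (east=-12, north=12).
  B is 3 units north of C: delta (east=+0, north=+3); B at (east=-12, north=15).
  A is 1 unit south of B: delta (east=+0, north=-1); A at (east=-12, north=14).
Therefore A relative to E: (east=-12, north=14).

Answer: A is at (east=-12, north=14) relative to E.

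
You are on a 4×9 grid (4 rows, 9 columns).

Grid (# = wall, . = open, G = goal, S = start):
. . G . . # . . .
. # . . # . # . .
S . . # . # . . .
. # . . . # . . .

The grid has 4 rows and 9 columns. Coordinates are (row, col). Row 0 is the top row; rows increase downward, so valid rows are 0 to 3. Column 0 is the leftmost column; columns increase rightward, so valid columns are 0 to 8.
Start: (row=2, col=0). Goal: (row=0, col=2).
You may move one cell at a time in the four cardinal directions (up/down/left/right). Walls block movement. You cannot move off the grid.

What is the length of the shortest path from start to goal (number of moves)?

BFS from (row=2, col=0) until reaching (row=0, col=2):
  Distance 0: (row=2, col=0)
  Distance 1: (row=1, col=0), (row=2, col=1), (row=3, col=0)
  Distance 2: (row=0, col=0), (row=2, col=2)
  Distance 3: (row=0, col=1), (row=1, col=2), (row=3, col=2)
  Distance 4: (row=0, col=2), (row=1, col=3), (row=3, col=3)  <- goal reached here
One shortest path (4 moves): (row=2, col=0) -> (row=2, col=1) -> (row=2, col=2) -> (row=1, col=2) -> (row=0, col=2)

Answer: Shortest path length: 4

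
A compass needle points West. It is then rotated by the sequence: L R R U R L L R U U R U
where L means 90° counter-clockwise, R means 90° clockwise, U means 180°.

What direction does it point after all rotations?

Answer: Final heading: East

Derivation:
Start: West
  L (left (90° counter-clockwise)) -> South
  R (right (90° clockwise)) -> West
  R (right (90° clockwise)) -> North
  U (U-turn (180°)) -> South
  R (right (90° clockwise)) -> West
  L (left (90° counter-clockwise)) -> South
  L (left (90° counter-clockwise)) -> East
  R (right (90° clockwise)) -> South
  U (U-turn (180°)) -> North
  U (U-turn (180°)) -> South
  R (right (90° clockwise)) -> West
  U (U-turn (180°)) -> East
Final: East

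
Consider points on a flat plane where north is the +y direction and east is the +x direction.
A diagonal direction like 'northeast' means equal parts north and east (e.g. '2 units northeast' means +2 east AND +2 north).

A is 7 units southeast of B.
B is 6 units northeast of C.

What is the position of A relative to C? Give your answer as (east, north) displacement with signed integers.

Answer: A is at (east=13, north=-1) relative to C.

Derivation:
Place C at the origin (east=0, north=0).
  B is 6 units northeast of C: delta (east=+6, north=+6); B at (east=6, north=6).
  A is 7 units southeast of B: delta (east=+7, north=-7); A at (east=13, north=-1).
Therefore A relative to C: (east=13, north=-1).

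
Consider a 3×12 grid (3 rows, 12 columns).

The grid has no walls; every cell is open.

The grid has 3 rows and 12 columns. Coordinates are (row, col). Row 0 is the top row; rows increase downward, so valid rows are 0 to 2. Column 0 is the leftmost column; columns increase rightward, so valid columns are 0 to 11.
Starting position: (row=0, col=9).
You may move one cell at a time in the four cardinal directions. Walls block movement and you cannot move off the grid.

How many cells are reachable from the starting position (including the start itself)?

BFS flood-fill from (row=0, col=9):
  Distance 0: (row=0, col=9)
  Distance 1: (row=0, col=8), (row=0, col=10), (row=1, col=9)
  Distance 2: (row=0, col=7), (row=0, col=11), (row=1, col=8), (row=1, col=10), (row=2, col=9)
  Distance 3: (row=0, col=6), (row=1, col=7), (row=1, col=11), (row=2, col=8), (row=2, col=10)
  Distance 4: (row=0, col=5), (row=1, col=6), (row=2, col=7), (row=2, col=11)
  Distance 5: (row=0, col=4), (row=1, col=5), (row=2, col=6)
  Distance 6: (row=0, col=3), (row=1, col=4), (row=2, col=5)
  Distance 7: (row=0, col=2), (row=1, col=3), (row=2, col=4)
  Distance 8: (row=0, col=1), (row=1, col=2), (row=2, col=3)
  Distance 9: (row=0, col=0), (row=1, col=1), (row=2, col=2)
  Distance 10: (row=1, col=0), (row=2, col=1)
  Distance 11: (row=2, col=0)
Total reachable: 36 (grid has 36 open cells total)

Answer: Reachable cells: 36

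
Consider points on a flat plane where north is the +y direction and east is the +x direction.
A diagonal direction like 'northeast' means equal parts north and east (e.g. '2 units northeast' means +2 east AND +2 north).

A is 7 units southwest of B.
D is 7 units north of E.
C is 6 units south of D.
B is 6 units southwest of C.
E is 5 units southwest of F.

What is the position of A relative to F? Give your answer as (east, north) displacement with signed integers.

Answer: A is at (east=-18, north=-17) relative to F.

Derivation:
Place F at the origin (east=0, north=0).
  E is 5 units southwest of F: delta (east=-5, north=-5); E at (east=-5, north=-5).
  D is 7 units north of E: delta (east=+0, north=+7); D at (east=-5, north=2).
  C is 6 units south of D: delta (east=+0, north=-6); C at (east=-5, north=-4).
  B is 6 units southwest of C: delta (east=-6, north=-6); B at (east=-11, north=-10).
  A is 7 units southwest of B: delta (east=-7, north=-7); A at (east=-18, north=-17).
Therefore A relative to F: (east=-18, north=-17).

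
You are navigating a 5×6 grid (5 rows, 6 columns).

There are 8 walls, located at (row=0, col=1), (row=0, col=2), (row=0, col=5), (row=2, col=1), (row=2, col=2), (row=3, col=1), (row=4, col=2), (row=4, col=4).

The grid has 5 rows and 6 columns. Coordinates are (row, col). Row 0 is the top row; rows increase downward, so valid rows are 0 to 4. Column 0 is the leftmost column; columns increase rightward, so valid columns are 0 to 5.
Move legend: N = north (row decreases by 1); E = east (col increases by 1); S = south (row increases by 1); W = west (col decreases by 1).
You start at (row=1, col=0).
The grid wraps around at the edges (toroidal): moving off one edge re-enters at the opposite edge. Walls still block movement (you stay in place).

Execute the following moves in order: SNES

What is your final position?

Start: (row=1, col=0)
  S (south): (row=1, col=0) -> (row=2, col=0)
  N (north): (row=2, col=0) -> (row=1, col=0)
  E (east): (row=1, col=0) -> (row=1, col=1)
  S (south): blocked, stay at (row=1, col=1)
Final: (row=1, col=1)

Answer: Final position: (row=1, col=1)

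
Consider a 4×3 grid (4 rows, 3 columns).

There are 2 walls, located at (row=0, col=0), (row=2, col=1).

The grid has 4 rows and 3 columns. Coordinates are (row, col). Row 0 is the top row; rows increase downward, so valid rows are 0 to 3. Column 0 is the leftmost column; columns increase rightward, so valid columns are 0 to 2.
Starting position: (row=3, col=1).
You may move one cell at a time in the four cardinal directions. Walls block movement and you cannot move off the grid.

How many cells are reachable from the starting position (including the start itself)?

BFS flood-fill from (row=3, col=1):
  Distance 0: (row=3, col=1)
  Distance 1: (row=3, col=0), (row=3, col=2)
  Distance 2: (row=2, col=0), (row=2, col=2)
  Distance 3: (row=1, col=0), (row=1, col=2)
  Distance 4: (row=0, col=2), (row=1, col=1)
  Distance 5: (row=0, col=1)
Total reachable: 10 (grid has 10 open cells total)

Answer: Reachable cells: 10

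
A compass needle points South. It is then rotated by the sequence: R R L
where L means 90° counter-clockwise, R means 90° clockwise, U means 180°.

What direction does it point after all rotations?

Start: South
  R (right (90° clockwise)) -> West
  R (right (90° clockwise)) -> North
  L (left (90° counter-clockwise)) -> West
Final: West

Answer: Final heading: West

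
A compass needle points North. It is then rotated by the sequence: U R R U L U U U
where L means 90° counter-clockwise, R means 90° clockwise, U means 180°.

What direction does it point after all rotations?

Answer: Final heading: West

Derivation:
Start: North
  U (U-turn (180°)) -> South
  R (right (90° clockwise)) -> West
  R (right (90° clockwise)) -> North
  U (U-turn (180°)) -> South
  L (left (90° counter-clockwise)) -> East
  U (U-turn (180°)) -> West
  U (U-turn (180°)) -> East
  U (U-turn (180°)) -> West
Final: West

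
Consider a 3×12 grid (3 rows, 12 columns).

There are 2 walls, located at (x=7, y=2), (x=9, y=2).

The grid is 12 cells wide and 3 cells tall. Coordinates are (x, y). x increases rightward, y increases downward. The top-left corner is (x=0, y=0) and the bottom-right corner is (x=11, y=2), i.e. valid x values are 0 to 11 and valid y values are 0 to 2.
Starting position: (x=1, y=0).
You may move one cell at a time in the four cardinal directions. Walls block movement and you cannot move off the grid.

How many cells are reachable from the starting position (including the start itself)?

Answer: Reachable cells: 34

Derivation:
BFS flood-fill from (x=1, y=0):
  Distance 0: (x=1, y=0)
  Distance 1: (x=0, y=0), (x=2, y=0), (x=1, y=1)
  Distance 2: (x=3, y=0), (x=0, y=1), (x=2, y=1), (x=1, y=2)
  Distance 3: (x=4, y=0), (x=3, y=1), (x=0, y=2), (x=2, y=2)
  Distance 4: (x=5, y=0), (x=4, y=1), (x=3, y=2)
  Distance 5: (x=6, y=0), (x=5, y=1), (x=4, y=2)
  Distance 6: (x=7, y=0), (x=6, y=1), (x=5, y=2)
  Distance 7: (x=8, y=0), (x=7, y=1), (x=6, y=2)
  Distance 8: (x=9, y=0), (x=8, y=1)
  Distance 9: (x=10, y=0), (x=9, y=1), (x=8, y=2)
  Distance 10: (x=11, y=0), (x=10, y=1)
  Distance 11: (x=11, y=1), (x=10, y=2)
  Distance 12: (x=11, y=2)
Total reachable: 34 (grid has 34 open cells total)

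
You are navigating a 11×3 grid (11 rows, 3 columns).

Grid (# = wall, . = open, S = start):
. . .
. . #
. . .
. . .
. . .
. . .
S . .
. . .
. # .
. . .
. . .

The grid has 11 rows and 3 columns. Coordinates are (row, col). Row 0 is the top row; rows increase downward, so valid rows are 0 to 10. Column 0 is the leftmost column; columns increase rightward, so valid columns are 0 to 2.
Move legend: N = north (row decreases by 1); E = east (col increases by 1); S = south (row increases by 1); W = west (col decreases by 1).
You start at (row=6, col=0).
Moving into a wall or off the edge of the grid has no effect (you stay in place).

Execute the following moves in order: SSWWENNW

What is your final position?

Answer: Final position: (row=6, col=0)

Derivation:
Start: (row=6, col=0)
  S (south): (row=6, col=0) -> (row=7, col=0)
  S (south): (row=7, col=0) -> (row=8, col=0)
  W (west): blocked, stay at (row=8, col=0)
  W (west): blocked, stay at (row=8, col=0)
  E (east): blocked, stay at (row=8, col=0)
  N (north): (row=8, col=0) -> (row=7, col=0)
  N (north): (row=7, col=0) -> (row=6, col=0)
  W (west): blocked, stay at (row=6, col=0)
Final: (row=6, col=0)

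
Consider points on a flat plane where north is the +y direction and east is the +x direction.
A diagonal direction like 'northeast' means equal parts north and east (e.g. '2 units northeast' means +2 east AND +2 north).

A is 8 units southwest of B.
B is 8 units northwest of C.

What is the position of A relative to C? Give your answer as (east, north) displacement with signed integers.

Place C at the origin (east=0, north=0).
  B is 8 units northwest of C: delta (east=-8, north=+8); B at (east=-8, north=8).
  A is 8 units southwest of B: delta (east=-8, north=-8); A at (east=-16, north=0).
Therefore A relative to C: (east=-16, north=0).

Answer: A is at (east=-16, north=0) relative to C.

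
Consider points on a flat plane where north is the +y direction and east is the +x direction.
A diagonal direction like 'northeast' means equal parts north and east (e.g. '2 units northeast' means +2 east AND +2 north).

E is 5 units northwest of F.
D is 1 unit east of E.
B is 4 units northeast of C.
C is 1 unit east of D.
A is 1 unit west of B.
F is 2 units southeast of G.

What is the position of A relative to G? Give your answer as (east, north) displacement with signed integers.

Place G at the origin (east=0, north=0).
  F is 2 units southeast of G: delta (east=+2, north=-2); F at (east=2, north=-2).
  E is 5 units northwest of F: delta (east=-5, north=+5); E at (east=-3, north=3).
  D is 1 unit east of E: delta (east=+1, north=+0); D at (east=-2, north=3).
  C is 1 unit east of D: delta (east=+1, north=+0); C at (east=-1, north=3).
  B is 4 units northeast of C: delta (east=+4, north=+4); B at (east=3, north=7).
  A is 1 unit west of B: delta (east=-1, north=+0); A at (east=2, north=7).
Therefore A relative to G: (east=2, north=7).

Answer: A is at (east=2, north=7) relative to G.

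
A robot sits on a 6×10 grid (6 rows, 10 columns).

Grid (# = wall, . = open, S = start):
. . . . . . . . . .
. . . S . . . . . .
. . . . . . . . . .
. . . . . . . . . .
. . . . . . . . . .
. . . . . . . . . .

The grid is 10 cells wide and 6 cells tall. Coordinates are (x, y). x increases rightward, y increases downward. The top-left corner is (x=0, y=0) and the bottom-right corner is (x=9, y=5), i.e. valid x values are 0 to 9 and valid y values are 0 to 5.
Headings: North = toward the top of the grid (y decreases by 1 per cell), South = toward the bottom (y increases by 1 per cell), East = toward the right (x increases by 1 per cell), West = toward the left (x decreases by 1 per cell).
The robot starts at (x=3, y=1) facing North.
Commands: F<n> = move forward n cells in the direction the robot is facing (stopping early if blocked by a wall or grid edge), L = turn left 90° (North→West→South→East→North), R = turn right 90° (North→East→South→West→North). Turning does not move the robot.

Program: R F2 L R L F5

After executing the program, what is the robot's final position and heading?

Start: (x=3, y=1), facing North
  R: turn right, now facing East
  F2: move forward 2, now at (x=5, y=1)
  L: turn left, now facing North
  R: turn right, now facing East
  L: turn left, now facing North
  F5: move forward 1/5 (blocked), now at (x=5, y=0)
Final: (x=5, y=0), facing North

Answer: Final position: (x=5, y=0), facing North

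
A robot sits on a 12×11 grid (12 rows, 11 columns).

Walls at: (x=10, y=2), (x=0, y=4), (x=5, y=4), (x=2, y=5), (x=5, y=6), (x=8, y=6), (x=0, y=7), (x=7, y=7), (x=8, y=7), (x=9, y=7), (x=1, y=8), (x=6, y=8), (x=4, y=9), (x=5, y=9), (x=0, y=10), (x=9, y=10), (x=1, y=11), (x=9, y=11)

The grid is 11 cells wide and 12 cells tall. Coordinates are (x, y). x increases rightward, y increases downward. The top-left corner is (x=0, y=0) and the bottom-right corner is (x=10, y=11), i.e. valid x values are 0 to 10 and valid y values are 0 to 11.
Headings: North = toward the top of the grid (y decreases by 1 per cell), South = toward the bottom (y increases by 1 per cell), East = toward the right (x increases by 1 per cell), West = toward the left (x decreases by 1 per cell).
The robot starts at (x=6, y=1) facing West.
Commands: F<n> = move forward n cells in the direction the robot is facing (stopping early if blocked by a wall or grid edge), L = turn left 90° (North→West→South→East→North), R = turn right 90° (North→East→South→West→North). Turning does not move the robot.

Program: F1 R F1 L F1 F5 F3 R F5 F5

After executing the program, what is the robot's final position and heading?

Answer: Final position: (x=0, y=0), facing North

Derivation:
Start: (x=6, y=1), facing West
  F1: move forward 1, now at (x=5, y=1)
  R: turn right, now facing North
  F1: move forward 1, now at (x=5, y=0)
  L: turn left, now facing West
  F1: move forward 1, now at (x=4, y=0)
  F5: move forward 4/5 (blocked), now at (x=0, y=0)
  F3: move forward 0/3 (blocked), now at (x=0, y=0)
  R: turn right, now facing North
  F5: move forward 0/5 (blocked), now at (x=0, y=0)
  F5: move forward 0/5 (blocked), now at (x=0, y=0)
Final: (x=0, y=0), facing North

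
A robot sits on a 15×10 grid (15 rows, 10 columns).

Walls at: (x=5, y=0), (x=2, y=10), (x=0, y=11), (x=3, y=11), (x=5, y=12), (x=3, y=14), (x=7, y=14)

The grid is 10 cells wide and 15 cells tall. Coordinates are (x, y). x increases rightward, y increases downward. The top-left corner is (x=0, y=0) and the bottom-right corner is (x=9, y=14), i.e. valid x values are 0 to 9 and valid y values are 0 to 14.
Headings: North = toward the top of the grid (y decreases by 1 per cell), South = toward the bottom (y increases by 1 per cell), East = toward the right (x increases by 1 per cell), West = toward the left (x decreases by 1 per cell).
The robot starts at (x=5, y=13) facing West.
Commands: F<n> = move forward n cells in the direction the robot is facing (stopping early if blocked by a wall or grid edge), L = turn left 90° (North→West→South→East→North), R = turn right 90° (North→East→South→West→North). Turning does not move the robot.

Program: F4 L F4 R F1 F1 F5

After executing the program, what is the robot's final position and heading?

Start: (x=5, y=13), facing West
  F4: move forward 4, now at (x=1, y=13)
  L: turn left, now facing South
  F4: move forward 1/4 (blocked), now at (x=1, y=14)
  R: turn right, now facing West
  F1: move forward 1, now at (x=0, y=14)
  F1: move forward 0/1 (blocked), now at (x=0, y=14)
  F5: move forward 0/5 (blocked), now at (x=0, y=14)
Final: (x=0, y=14), facing West

Answer: Final position: (x=0, y=14), facing West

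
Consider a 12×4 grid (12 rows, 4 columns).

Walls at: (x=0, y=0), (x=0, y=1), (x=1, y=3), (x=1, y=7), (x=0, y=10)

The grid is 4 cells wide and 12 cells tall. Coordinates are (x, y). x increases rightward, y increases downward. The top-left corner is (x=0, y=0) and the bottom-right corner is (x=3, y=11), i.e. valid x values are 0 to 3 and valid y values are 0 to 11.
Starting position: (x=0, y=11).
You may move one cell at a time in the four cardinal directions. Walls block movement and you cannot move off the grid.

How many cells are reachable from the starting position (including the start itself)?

BFS flood-fill from (x=0, y=11):
  Distance 0: (x=0, y=11)
  Distance 1: (x=1, y=11)
  Distance 2: (x=1, y=10), (x=2, y=11)
  Distance 3: (x=1, y=9), (x=2, y=10), (x=3, y=11)
  Distance 4: (x=1, y=8), (x=0, y=9), (x=2, y=9), (x=3, y=10)
  Distance 5: (x=0, y=8), (x=2, y=8), (x=3, y=9)
  Distance 6: (x=0, y=7), (x=2, y=7), (x=3, y=8)
  Distance 7: (x=0, y=6), (x=2, y=6), (x=3, y=7)
  Distance 8: (x=0, y=5), (x=2, y=5), (x=1, y=6), (x=3, y=6)
  Distance 9: (x=0, y=4), (x=2, y=4), (x=1, y=5), (x=3, y=5)
  Distance 10: (x=0, y=3), (x=2, y=3), (x=1, y=4), (x=3, y=4)
  Distance 11: (x=0, y=2), (x=2, y=2), (x=3, y=3)
  Distance 12: (x=2, y=1), (x=1, y=2), (x=3, y=2)
  Distance 13: (x=2, y=0), (x=1, y=1), (x=3, y=1)
  Distance 14: (x=1, y=0), (x=3, y=0)
Total reachable: 43 (grid has 43 open cells total)

Answer: Reachable cells: 43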